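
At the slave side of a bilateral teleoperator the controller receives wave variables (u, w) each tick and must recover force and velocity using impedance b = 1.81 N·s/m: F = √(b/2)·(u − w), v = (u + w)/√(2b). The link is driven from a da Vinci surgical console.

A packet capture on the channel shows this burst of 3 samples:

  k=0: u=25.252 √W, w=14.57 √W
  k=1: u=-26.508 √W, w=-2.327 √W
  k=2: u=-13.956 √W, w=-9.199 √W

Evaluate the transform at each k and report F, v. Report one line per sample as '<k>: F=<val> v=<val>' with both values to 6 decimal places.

k=0: u−w=10.682000, u+w=39.822000; √(b/2)=0.951315, √(2b)=1.902630; F=0.951315×10.682=10.161946, v=39.822000/1.902630=20.929979
k=1: u−w=-24.181000, u+w=-28.835000; √(b/2)=0.951315, √(2b)=1.902630; F=0.951315×(-24.181)=-23.003745, v=-28.835000/1.902630=-15.155340
k=2: u−w=-4.757000, u+w=-23.155000; √(b/2)=0.951315, √(2b)=1.902630; F=0.951315×(-4.757)=-4.525405, v=-23.155000/1.902630=-12.169998

0: F=10.161946 v=20.929979
1: F=-23.003745 v=-15.155340
2: F=-4.525405 v=-12.169998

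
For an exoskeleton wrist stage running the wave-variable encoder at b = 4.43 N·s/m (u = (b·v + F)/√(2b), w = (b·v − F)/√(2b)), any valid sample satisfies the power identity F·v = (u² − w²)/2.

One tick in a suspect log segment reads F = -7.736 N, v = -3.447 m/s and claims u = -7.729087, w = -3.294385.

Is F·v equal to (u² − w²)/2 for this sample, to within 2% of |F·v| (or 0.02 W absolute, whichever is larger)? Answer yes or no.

no

F·v = (-7.736)×(-3.447) = 26.665992 W.
(u² − w²)/2 = (59.738786 − 10.852973)/2 = 24.442907 W.
|Δ| = 2.223085;  2% of max(1, |F·v|) = 0.533320.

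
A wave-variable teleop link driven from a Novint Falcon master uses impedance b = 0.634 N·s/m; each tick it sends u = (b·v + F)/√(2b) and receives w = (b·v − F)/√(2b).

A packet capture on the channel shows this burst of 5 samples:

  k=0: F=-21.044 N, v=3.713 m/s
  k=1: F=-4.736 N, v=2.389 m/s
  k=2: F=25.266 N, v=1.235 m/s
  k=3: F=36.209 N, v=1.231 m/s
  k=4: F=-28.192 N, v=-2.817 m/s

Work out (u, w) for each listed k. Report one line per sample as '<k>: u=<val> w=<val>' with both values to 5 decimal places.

k=0: b·v=0.634×3.713=2.35404; √(2b)=1.12606; u=(2.35404+(-21.044))/1.12606=-16.59773, w=(2.35404−(-21.044))/1.12606=20.77877
k=1: b·v=0.634×2.389=1.51463; √(2b)=1.12606; u=(1.51463+(-4.736))/1.12606=-2.86076, w=(1.51463−(-4.736))/1.12606=5.55091
k=2: b·v=0.634×1.235=0.78299; √(2b)=1.12606; u=(0.78299+25.266)/1.12606=23.13296, w=(0.78299−25.266)/1.12606=-21.74228
k=3: b·v=0.634×1.231=0.78045; √(2b)=1.12606; u=(0.78045+36.209)/1.12606=32.84871, w=(0.78045−36.209)/1.12606=-31.46253
k=4: b·v=0.634×(-2.817)=-1.78598; √(2b)=1.12606; u=(-1.78598+(-28.192))/1.12606=-26.62212, w=(-1.78598−(-28.192))/1.12606=23.45003

0: u=-16.59773 w=20.77877
1: u=-2.86076 w=5.55091
2: u=23.13296 w=-21.74228
3: u=32.84871 w=-31.46253
4: u=-26.62212 w=23.45003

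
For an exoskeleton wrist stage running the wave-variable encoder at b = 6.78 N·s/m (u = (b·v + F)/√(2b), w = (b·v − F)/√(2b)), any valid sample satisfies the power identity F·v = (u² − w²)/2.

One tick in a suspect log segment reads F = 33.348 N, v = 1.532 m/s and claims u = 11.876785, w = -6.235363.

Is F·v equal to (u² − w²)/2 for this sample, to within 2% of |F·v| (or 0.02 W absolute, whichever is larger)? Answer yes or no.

F·v = 33.348×1.532 = 51.089136 W.
(u² − w²)/2 = (141.058022 − 38.879752)/2 = 51.089135 W.
|Δ| = 0.000001;  2% of max(1, |F·v|) = 1.021783.

yes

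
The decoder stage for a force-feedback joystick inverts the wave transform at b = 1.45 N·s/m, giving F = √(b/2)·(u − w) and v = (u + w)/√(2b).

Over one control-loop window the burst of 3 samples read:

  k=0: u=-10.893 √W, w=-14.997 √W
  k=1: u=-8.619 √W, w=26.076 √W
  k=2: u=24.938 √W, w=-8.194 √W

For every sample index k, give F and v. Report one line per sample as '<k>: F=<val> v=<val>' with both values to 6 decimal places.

k=0: u−w=4.104000, u+w=-25.890000; √(b/2)=0.851469, √(2b)=1.702939; F=0.851469×4.104=3.494430, v=-25.890000/1.702939=-15.203131
k=1: u−w=-34.695000, u+w=17.457000; √(b/2)=0.851469, √(2b)=1.702939; F=0.851469×(-34.695)=-29.541728, v=17.457000/1.702939=10.251103
k=2: u−w=33.132000, u+w=16.744000; √(b/2)=0.851469, √(2b)=1.702939; F=0.851469×33.132=28.210881, v=16.744000/1.702939=9.832415

0: F=3.494430 v=-15.203131
1: F=-29.541728 v=10.251103
2: F=28.210881 v=9.832415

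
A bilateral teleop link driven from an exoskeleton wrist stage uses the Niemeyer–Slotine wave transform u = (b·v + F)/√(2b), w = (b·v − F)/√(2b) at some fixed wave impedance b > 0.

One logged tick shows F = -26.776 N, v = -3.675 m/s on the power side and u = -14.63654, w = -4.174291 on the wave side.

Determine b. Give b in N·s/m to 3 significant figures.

u + w = -18.810831;  u + w = √(2b)·v, so √(2b) = -18.810831/(-3.675) = 5.118593.
b = (√(2b))²/2 = 26.199999/2 = 13.100000.
(Check via u − w = 2F/√(2b): u − w = -10.462249, 2F/√(2b) = -10.462249.)

b = 13.1 N·s/m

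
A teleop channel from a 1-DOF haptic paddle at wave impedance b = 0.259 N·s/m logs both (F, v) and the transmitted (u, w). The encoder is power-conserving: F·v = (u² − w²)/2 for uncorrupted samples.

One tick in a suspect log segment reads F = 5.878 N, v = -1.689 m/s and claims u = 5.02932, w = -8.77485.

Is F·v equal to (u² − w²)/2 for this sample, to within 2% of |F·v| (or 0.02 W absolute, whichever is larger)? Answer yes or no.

no

F·v = 5.878×(-1.689) = -9.9279 W.
(u² − w²)/2 = (25.2941 − 76.9980)/2 = -25.8520 W.
|Δ| = 15.9240;  2% of max(1, |F·v|) = 0.1986.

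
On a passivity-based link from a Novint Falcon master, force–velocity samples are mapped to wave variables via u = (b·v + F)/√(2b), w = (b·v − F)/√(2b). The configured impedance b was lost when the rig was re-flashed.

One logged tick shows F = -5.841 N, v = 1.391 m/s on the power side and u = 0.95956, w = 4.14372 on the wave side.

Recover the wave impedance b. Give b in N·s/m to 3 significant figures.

u + w = 5.10328;  u + w = √(2b)·v, so √(2b) = 5.10328/1.391 = 3.66879.
b = (√(2b))²/2 = 13.45998/2 = 6.72999.
(Check via u − w = 2F/√(2b): u − w = -3.18416, 2F/√(2b) = -3.18416.)

b = 6.73 N·s/m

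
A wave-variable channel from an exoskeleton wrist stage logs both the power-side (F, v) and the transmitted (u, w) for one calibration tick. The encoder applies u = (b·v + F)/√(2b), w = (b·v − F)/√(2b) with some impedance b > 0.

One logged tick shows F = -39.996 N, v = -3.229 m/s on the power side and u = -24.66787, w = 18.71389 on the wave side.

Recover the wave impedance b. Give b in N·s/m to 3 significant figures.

b = 1.7 N·s/m

u + w = -5.9540;  u + w = √(2b)·v, so √(2b) = -5.9540/(-3.229) = 1.8439.
b = (√(2b))²/2 = 3.4000/2 = 1.7000.
(Check via u − w = 2F/√(2b): u − w = -43.3818, 2F/√(2b) = -43.3818.)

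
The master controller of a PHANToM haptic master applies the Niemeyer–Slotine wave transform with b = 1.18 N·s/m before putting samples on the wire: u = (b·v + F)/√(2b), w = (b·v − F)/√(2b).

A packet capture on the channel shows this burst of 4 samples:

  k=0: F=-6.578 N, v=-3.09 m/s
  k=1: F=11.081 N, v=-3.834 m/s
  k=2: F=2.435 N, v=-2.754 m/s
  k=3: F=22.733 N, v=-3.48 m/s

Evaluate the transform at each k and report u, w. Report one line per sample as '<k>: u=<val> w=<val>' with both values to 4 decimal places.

k=0: b·v=1.18×(-3.09)=-3.6462; √(2b)=1.5362; u=(-3.6462+(-6.578))/1.5362=-6.6554, w=(-3.6462−(-6.578))/1.5362=1.9084
k=1: b·v=1.18×(-3.834)=-4.5241; √(2b)=1.5362; u=(-4.5241+11.081)/1.5362=4.2682, w=(-4.5241−11.081)/1.5362=-10.1581
k=2: b·v=1.18×(-2.754)=-3.2497; √(2b)=1.5362; u=(-3.2497+2.435)/1.5362=-0.5303, w=(-3.2497−2.435)/1.5362=-3.7004
k=3: b·v=1.18×(-3.48)=-4.1064; √(2b)=1.5362; u=(-4.1064+22.733)/1.5362=12.1249, w=(-4.1064−22.733)/1.5362=-17.4710

0: u=-6.6554 w=1.9084
1: u=4.2682 w=-10.1581
2: u=-0.5303 w=-3.7004
3: u=12.1249 w=-17.4710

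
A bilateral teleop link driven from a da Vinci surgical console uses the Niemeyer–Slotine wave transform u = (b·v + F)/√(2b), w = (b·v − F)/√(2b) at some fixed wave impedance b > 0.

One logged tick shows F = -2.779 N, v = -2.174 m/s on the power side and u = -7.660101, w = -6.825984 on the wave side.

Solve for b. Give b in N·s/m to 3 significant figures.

b = 22.2 N·s/m

u + w = -14.486085;  u + w = √(2b)·v, so √(2b) = -14.486085/(-2.174) = 6.663333.
b = (√(2b))²/2 = 44.400001/2 = 22.200000.
(Check via u − w = 2F/√(2b): u − w = -0.834117, 2F/√(2b) = -0.834117.)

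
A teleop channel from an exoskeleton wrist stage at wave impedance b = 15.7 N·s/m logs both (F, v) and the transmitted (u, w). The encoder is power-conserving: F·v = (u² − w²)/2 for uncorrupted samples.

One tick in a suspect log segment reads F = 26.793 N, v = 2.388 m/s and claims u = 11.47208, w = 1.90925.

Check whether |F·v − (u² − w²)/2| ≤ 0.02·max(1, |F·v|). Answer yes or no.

yes

F·v = 26.793×2.388 = 63.9817 W.
(u² − w²)/2 = (131.6086 − 3.6452)/2 = 63.9817 W.
|Δ| = 0.0000;  2% of max(1, |F·v|) = 1.2796.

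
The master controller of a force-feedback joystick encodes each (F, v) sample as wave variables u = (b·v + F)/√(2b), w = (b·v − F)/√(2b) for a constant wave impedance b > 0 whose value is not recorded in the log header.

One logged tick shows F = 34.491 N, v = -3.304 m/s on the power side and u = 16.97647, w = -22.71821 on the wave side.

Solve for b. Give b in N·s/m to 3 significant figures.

b = 1.51 N·s/m

u + w = -5.741740;  u + w = √(2b)·v, so √(2b) = -5.741740/(-3.304) = 1.737815.
b = (√(2b))²/2 = 3.020000/2 = 1.510000.
(Check via u − w = 2F/√(2b): u − w = 39.694680, 2F/√(2b) = 39.694679.)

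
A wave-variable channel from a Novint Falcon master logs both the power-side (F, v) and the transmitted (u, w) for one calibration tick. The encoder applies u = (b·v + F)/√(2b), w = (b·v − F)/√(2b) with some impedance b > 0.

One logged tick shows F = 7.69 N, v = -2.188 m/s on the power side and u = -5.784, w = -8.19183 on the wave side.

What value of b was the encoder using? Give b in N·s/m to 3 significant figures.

u + w = -13.9758;  u + w = √(2b)·v, so √(2b) = -13.9758/(-2.188) = 6.3875.
b = (√(2b))²/2 = 40.8000/2 = 20.4000.
(Check via u − w = 2F/√(2b): u − w = 2.4078, 2F/√(2b) = 2.4078.)

b = 20.4 N·s/m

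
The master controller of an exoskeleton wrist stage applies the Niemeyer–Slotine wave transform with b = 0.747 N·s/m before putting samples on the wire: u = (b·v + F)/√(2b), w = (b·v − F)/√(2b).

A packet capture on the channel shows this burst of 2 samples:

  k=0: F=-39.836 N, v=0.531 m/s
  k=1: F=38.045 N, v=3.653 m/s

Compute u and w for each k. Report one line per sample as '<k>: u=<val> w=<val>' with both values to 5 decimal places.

0: u=-32.26669 w=32.91572
1: u=33.35844 w=-28.89341

k=0: b·v=0.747×0.531=0.39666; √(2b)=1.22229; u=(0.39666+(-39.836))/1.22229=-32.26669, w=(0.39666−(-39.836))/1.22229=32.91572
k=1: b·v=0.747×3.653=2.72879; √(2b)=1.22229; u=(2.72879+38.045)/1.22229=33.35844, w=(2.72879−38.045)/1.22229=-28.89341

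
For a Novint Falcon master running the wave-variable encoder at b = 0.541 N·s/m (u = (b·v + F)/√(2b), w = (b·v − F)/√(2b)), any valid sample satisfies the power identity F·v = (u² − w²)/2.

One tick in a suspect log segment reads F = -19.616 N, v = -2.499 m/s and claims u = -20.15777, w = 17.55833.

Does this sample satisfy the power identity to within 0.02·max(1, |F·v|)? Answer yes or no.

yes

F·v = (-19.616)×(-2.499) = 49.0204 W.
(u² − w²)/2 = (406.3357 − 308.2950)/2 = 49.0204 W.
|Δ| = 0.0000;  2% of max(1, |F·v|) = 0.9804.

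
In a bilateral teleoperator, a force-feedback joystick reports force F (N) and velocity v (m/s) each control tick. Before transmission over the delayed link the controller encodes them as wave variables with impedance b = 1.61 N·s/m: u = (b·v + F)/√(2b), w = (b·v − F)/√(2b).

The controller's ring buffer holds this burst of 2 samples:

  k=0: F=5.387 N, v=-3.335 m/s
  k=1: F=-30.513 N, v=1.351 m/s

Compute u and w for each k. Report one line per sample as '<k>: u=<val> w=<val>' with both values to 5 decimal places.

k=0: b·v=1.61×(-3.335)=-5.36935; √(2b)=1.79444; u=(-5.36935+5.387)/1.79444=0.00984, w=(-5.36935−5.387)/1.79444=-5.99428
k=1: b·v=1.61×1.351=2.17511; √(2b)=1.79444; u=(2.17511+(-30.513))/1.79444=-15.79209, w=(2.17511−(-30.513))/1.79444=18.21637

0: u=0.00984 w=-5.99428
1: u=-15.79209 w=18.21637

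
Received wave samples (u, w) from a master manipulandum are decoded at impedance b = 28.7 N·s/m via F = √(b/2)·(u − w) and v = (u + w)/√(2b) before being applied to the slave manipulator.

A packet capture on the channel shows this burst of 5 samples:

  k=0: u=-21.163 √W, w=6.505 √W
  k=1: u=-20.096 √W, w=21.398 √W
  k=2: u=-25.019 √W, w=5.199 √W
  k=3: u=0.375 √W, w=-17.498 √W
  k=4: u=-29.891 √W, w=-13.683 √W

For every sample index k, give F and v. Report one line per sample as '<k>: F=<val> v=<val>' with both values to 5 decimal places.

0: F=-104.81024 v=-1.93472
1: F=-157.18506 v=0.17185
2: F=-114.47000 v=-2.61606
3: F=67.70542 v=-2.26008
4: F=-61.39816 v=-5.75137

k=0: u−w=-27.66800, u+w=-14.65800; √(b/2)=3.78814, √(2b)=7.57628; F=3.78814×(-27.668)=-104.81024, v=-14.65800/7.57628=-1.93472
k=1: u−w=-41.49400, u+w=1.30200; √(b/2)=3.78814, √(2b)=7.57628; F=3.78814×(-41.494)=-157.18506, v=1.30200/7.57628=0.17185
k=2: u−w=-30.21800, u+w=-19.82000; √(b/2)=3.78814, √(2b)=7.57628; F=3.78814×(-30.218)=-114.47000, v=-19.82000/7.57628=-2.61606
k=3: u−w=17.87300, u+w=-17.12300; √(b/2)=3.78814, √(2b)=7.57628; F=3.78814×17.873=67.70542, v=-17.12300/7.57628=-2.26008
k=4: u−w=-16.20800, u+w=-43.57400; √(b/2)=3.78814, √(2b)=7.57628; F=3.78814×(-16.208)=-61.39816, v=-43.57400/7.57628=-5.75137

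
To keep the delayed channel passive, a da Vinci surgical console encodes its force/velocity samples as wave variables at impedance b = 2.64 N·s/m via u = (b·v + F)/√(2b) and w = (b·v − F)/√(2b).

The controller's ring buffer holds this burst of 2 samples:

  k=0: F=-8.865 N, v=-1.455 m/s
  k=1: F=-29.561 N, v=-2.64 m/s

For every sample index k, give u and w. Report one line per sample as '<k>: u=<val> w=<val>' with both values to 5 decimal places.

0: u=-5.52966 w=2.18633
1: u=-15.89790 w=9.83164

k=0: b·v=2.64×(-1.455)=-3.84120; √(2b)=2.29783; u=(-3.84120+(-8.865))/2.29783=-5.52966, w=(-3.84120−(-8.865))/2.29783=2.18633
k=1: b·v=2.64×(-2.64)=-6.96960; √(2b)=2.29783; u=(-6.96960+(-29.561))/2.29783=-15.89790, w=(-6.96960−(-29.561))/2.29783=9.83164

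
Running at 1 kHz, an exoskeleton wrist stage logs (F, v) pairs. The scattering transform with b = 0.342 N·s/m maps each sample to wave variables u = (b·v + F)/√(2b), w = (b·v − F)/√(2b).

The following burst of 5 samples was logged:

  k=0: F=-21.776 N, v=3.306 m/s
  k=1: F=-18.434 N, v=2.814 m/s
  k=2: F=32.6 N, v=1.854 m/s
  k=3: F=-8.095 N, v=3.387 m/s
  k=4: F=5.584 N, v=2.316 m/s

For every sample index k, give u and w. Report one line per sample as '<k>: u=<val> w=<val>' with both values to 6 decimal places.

k=0: b·v=0.342×3.306=1.130652; √(2b)=0.827043; u=(1.130652+(-21.776))/0.827043=-24.962849, w=(1.130652−(-21.776))/0.827043=27.697053
k=1: b·v=0.342×2.814=0.962388; √(2b)=0.827043; u=(0.962388+(-18.434))/0.827043=-21.125399, w=(0.962388−(-18.434))/0.827043=23.452698
k=2: b·v=0.342×1.854=0.634068; √(2b)=0.827043; u=(0.634068+32.6)/0.827043=40.184212, w=(0.634068−32.6)/0.827043=-38.650874
k=3: b·v=0.342×3.387=1.158354; √(2b)=0.827043; u=(1.158354+(-8.095))/0.827043=-8.387287, w=(1.158354−(-8.095))/0.827043=11.188481
k=4: b·v=0.342×2.316=0.792072; √(2b)=0.827043; u=(0.792072+5.584)/0.827043=7.709481, w=(0.792072−5.584)/0.827043=-5.794050

0: u=-24.962849 w=27.697053
1: u=-21.125399 w=23.452698
2: u=40.184212 w=-38.650874
3: u=-8.387287 w=11.188481
4: u=7.709481 w=-5.794050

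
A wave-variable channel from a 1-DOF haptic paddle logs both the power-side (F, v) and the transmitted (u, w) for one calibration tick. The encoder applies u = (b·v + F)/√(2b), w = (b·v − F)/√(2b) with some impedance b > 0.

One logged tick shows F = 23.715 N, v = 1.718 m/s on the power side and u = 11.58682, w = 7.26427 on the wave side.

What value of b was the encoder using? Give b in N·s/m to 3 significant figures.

b = 60.2 N·s/m

u + w = 18.8511;  u + w = √(2b)·v, so √(2b) = 18.8511/1.718 = 10.9727.
b = (√(2b))²/2 = 120.4000/2 = 60.2000.
(Check via u − w = 2F/√(2b): u − w = 4.3225, 2F/√(2b) = 4.3225.)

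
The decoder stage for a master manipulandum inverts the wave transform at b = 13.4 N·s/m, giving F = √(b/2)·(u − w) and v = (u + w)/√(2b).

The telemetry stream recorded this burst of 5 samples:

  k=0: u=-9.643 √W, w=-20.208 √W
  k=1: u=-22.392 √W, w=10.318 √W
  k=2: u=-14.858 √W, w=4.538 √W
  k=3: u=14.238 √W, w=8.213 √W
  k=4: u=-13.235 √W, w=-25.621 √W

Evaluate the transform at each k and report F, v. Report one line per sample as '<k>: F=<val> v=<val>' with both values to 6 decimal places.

k=0: u−w=10.565000, u+w=-29.851000; √(b/2)=2.588436, √(2b)=5.176872; F=2.588436×10.565=27.346824, v=-29.851000/5.176872=-5.766224
k=1: u−w=-32.710000, u+w=-12.074000; √(b/2)=2.588436, √(2b)=5.176872; F=2.588436×(-32.71)=-84.667736, v=-12.074000/5.176872=-2.332297
k=2: u−w=-19.396000, u+w=-10.320000; √(b/2)=2.588436, √(2b)=5.176872; F=2.588436×(-19.396)=-50.205301, v=-10.320000/5.176872=-1.993482
k=3: u−w=6.025000, u+w=22.451000; √(b/2)=2.588436, √(2b)=5.176872; F=2.588436×6.025=15.595326, v=22.451000/5.176872=4.336789
k=4: u−w=12.386000, u+w=-38.856000; √(b/2)=2.588436, √(2b)=5.176872; F=2.588436×12.386=32.060366, v=-38.856000/5.176872=-7.505691

0: F=27.346824 v=-5.766224
1: F=-84.667736 v=-2.332297
2: F=-50.205301 v=-1.993482
3: F=15.595326 v=4.336789
4: F=32.060366 v=-7.505691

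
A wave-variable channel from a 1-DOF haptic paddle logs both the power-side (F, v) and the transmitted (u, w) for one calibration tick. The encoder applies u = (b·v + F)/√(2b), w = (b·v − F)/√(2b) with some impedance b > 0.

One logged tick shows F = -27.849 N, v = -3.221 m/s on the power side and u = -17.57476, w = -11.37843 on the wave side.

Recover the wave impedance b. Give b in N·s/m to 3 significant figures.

u + w = -28.9532;  u + w = √(2b)·v, so √(2b) = -28.9532/(-3.221) = 8.9889.
b = (√(2b))²/2 = 80.8000/2 = 40.4000.
(Check via u − w = 2F/√(2b): u − w = -6.1963, 2F/√(2b) = -6.1963.)

b = 40.4 N·s/m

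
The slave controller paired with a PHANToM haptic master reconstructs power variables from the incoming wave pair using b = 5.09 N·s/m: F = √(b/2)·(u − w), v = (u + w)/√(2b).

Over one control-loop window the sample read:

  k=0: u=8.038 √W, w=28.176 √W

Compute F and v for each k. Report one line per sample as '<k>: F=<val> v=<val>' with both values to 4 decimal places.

0: F=-32.1263 v=11.3502

k=0: u−w=-20.1380, u+w=36.2140; √(b/2)=1.5953, √(2b)=3.1906; F=1.5953×(-20.138)=-32.1263, v=36.2140/3.1906=11.3502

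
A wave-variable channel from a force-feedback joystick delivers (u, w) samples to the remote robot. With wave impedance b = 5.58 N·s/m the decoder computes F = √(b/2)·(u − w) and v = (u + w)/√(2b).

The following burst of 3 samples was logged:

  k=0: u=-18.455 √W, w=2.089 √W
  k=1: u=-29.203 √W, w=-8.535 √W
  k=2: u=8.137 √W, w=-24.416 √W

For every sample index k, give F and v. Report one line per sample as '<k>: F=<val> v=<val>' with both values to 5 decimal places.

0: F=-34.31525 v=-4.89903
1: F=-34.52237 v=-11.29657
2: F=54.37423 v=-4.87299

k=0: u−w=-20.54400, u+w=-16.36600; √(b/2)=1.67033, √(2b)=3.34066; F=1.67033×(-20.544)=-34.31525, v=-16.36600/3.34066=-4.89903
k=1: u−w=-20.66800, u+w=-37.73800; √(b/2)=1.67033, √(2b)=3.34066; F=1.67033×(-20.668)=-34.52237, v=-37.73800/3.34066=-11.29657
k=2: u−w=32.55300, u+w=-16.27900; √(b/2)=1.67033, √(2b)=3.34066; F=1.67033×32.553=54.37423, v=-16.27900/3.34066=-4.87299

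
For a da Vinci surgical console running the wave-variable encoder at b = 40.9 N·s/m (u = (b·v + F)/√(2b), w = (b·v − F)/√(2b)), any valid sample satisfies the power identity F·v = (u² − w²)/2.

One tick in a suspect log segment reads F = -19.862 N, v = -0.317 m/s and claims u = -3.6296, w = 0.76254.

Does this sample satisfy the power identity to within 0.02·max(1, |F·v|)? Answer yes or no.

yes

F·v = (-19.862)×(-0.317) = 6.29625 W.
(u² − w²)/2 = (13.17400 − 0.58147)/2 = 6.29626 W.
|Δ| = 0.00001;  2% of max(1, |F·v|) = 0.12593.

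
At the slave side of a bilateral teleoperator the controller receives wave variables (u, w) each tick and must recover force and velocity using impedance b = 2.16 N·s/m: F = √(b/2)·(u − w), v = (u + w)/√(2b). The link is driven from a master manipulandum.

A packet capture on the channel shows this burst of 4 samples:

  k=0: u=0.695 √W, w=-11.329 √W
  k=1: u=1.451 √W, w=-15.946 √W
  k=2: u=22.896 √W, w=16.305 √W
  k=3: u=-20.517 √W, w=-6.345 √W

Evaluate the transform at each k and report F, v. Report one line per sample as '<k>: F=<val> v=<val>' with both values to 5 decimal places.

0: F=12.49571 v=-5.11629
1: F=18.07949 v=-6.97391
2: F=6.84957 v=18.86059
3: F=-14.72797 v=-12.92399

k=0: u−w=12.02400, u+w=-10.63400; √(b/2)=1.03923, √(2b)=2.07846; F=1.03923×12.024=12.49571, v=-10.63400/2.07846=-5.11629
k=1: u−w=17.39700, u+w=-14.49500; √(b/2)=1.03923, √(2b)=2.07846; F=1.03923×17.397=18.07949, v=-14.49500/2.07846=-6.97391
k=2: u−w=6.59100, u+w=39.20100; √(b/2)=1.03923, √(2b)=2.07846; F=1.03923×6.591=6.84957, v=39.20100/2.07846=18.86059
k=3: u−w=-14.17200, u+w=-26.86200; √(b/2)=1.03923, √(2b)=2.07846; F=1.03923×(-14.172)=-14.72797, v=-26.86200/2.07846=-12.92399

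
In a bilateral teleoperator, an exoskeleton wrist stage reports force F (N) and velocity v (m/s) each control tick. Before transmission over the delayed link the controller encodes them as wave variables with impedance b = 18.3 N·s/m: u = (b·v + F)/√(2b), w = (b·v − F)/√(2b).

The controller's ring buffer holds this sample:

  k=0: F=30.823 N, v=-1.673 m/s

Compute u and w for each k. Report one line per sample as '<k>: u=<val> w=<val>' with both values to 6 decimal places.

k=0: b·v=18.3×(-1.673)=-30.615900; √(2b)=6.049793; u=(-30.615900+30.823)/6.049793=0.034233, w=(-30.615900−30.823)/6.049793=-10.155537

0: u=0.034233 w=-10.155537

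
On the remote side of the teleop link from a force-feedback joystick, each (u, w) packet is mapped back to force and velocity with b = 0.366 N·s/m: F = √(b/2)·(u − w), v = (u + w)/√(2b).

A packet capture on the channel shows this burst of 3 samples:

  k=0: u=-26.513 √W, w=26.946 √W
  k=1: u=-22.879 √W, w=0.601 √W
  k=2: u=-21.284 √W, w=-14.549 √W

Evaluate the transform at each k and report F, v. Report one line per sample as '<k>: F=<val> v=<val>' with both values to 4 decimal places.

k=0: u−w=-53.4590, u+w=0.4330; √(b/2)=0.4278, √(2b)=0.8556; F=0.4278×(-53.459)=-22.8690, v=0.4330/0.8556=0.5061
k=1: u−w=-23.4800, u+w=-22.2780; √(b/2)=0.4278, √(2b)=0.8556; F=0.4278×(-23.48)=-10.0444, v=-22.2780/0.8556=-26.0388
k=2: u−w=-6.7350, u+w=-35.8330; √(b/2)=0.4278, √(2b)=0.8556; F=0.4278×(-6.735)=-2.8811, v=-35.8330/0.8556=-41.8820

0: F=-22.8690 v=0.5061
1: F=-10.0444 v=-26.0388
2: F=-2.8811 v=-41.8820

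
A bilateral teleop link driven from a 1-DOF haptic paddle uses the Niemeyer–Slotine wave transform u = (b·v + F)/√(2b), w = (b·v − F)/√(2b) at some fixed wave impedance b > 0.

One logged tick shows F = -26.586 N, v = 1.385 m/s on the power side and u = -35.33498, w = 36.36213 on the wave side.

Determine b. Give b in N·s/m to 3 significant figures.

b = 0.275 N·s/m

u + w = 1.0271;  u + w = √(2b)·v, so √(2b) = 1.0271/1.385 = 0.7416.
b = (√(2b))²/2 = 0.5500/2 = 0.2750.
(Check via u − w = 2F/√(2b): u − w = -71.6971, 2F/√(2b) = -71.6967.)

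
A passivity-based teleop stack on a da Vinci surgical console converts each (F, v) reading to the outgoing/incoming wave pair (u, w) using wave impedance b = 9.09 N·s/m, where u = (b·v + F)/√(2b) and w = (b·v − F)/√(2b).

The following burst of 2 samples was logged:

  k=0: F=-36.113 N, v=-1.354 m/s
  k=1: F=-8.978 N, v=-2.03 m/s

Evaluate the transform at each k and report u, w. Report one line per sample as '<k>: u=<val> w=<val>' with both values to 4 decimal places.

0: u=-11.3563 w=5.5831
1: u=-6.4334 w=-2.2221

k=0: b·v=9.09×(-1.354)=-12.3079; √(2b)=4.2638; u=(-12.3079+(-36.113))/4.2638=-11.3563, w=(-12.3079−(-36.113))/4.2638=5.5831
k=1: b·v=9.09×(-2.03)=-18.4527; √(2b)=4.2638; u=(-18.4527+(-8.978))/4.2638=-6.4334, w=(-18.4527−(-8.978))/4.2638=-2.2221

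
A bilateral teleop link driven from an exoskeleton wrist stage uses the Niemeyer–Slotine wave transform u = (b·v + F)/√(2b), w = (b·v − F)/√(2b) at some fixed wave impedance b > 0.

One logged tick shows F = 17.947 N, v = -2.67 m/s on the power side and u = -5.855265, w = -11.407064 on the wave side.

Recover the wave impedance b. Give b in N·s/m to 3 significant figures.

b = 20.9 N·s/m

u + w = -17.262329;  u + w = √(2b)·v, so √(2b) = -17.262329/(-2.67) = 6.465292.
b = (√(2b))²/2 = 41.799998/2 = 20.899999.
(Check via u − w = 2F/√(2b): u − w = 5.551799, 2F/√(2b) = 5.551799.)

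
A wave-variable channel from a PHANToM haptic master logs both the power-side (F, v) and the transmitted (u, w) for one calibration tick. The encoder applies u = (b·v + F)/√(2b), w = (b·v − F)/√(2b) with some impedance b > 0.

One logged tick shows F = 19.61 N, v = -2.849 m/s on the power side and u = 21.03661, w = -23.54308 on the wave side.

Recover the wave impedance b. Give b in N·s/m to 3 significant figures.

u + w = -2.50647;  u + w = √(2b)·v, so √(2b) = -2.50647/(-2.849) = 0.87977.
b = (√(2b))²/2 = 0.77400/2 = 0.38700.
(Check via u − w = 2F/√(2b): u − w = 44.57969, 2F/√(2b) = 44.57974.)

b = 0.387 N·s/m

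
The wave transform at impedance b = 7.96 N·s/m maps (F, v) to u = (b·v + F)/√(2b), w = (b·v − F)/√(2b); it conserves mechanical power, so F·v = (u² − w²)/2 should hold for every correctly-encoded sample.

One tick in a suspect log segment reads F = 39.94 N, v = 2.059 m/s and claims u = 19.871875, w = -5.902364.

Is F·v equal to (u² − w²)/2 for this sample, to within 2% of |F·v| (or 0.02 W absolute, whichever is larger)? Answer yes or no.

no

F·v = 39.94×2.059 = 82.236460 W.
(u² − w²)/2 = (394.891416 − 34.837901)/2 = 180.026758 W.
|Δ| = 97.790298;  2% of max(1, |F·v|) = 1.644729.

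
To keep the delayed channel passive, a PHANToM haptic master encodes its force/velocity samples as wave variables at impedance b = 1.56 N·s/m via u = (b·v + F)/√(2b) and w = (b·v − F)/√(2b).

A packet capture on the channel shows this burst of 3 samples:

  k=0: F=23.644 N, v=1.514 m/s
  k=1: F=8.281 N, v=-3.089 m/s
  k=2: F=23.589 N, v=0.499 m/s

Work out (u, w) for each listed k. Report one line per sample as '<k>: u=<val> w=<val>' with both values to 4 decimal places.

0: u=14.7229 w=-12.0487
1: u=1.9601 w=-7.4163
2: u=13.7953 w=-12.9139

k=0: b·v=1.56×1.514=2.3618; √(2b)=1.7664; u=(2.3618+23.644)/1.7664=14.7229, w=(2.3618−23.644)/1.7664=-12.0487
k=1: b·v=1.56×(-3.089)=-4.8188; √(2b)=1.7664; u=(-4.8188+8.281)/1.7664=1.9601, w=(-4.8188−8.281)/1.7664=-7.4163
k=2: b·v=1.56×0.499=0.7784; √(2b)=1.7664; u=(0.7784+23.589)/1.7664=13.7953, w=(0.7784−23.589)/1.7664=-12.9139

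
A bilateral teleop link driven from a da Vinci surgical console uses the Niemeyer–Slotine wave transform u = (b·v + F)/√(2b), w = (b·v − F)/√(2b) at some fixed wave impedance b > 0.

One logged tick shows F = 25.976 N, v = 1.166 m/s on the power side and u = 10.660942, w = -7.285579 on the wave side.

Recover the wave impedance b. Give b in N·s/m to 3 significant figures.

b = 4.19 N·s/m

u + w = 3.375363;  u + w = √(2b)·v, so √(2b) = 3.375363/1.166 = 2.894822.
b = (√(2b))²/2 = 8.379997/2 = 4.189999.
(Check via u − w = 2F/√(2b): u − w = 17.946521, 2F/√(2b) = 17.946524.)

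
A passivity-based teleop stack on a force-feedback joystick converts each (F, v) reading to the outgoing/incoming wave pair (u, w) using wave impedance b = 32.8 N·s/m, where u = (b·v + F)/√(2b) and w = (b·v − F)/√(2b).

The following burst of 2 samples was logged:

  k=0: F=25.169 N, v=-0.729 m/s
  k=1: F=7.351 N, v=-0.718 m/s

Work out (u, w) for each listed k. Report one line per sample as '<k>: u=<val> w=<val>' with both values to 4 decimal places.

0: u=0.1553 w=-6.0597
1: u=-2.0001 w=-3.8153

k=0: b·v=32.8×(-0.729)=-23.9112; √(2b)=8.0994; u=(-23.9112+25.169)/8.0994=0.1553, w=(-23.9112−25.169)/8.0994=-6.0597
k=1: b·v=32.8×(-0.718)=-23.5504; √(2b)=8.0994; u=(-23.5504+7.351)/8.0994=-2.0001, w=(-23.5504−7.351)/8.0994=-3.8153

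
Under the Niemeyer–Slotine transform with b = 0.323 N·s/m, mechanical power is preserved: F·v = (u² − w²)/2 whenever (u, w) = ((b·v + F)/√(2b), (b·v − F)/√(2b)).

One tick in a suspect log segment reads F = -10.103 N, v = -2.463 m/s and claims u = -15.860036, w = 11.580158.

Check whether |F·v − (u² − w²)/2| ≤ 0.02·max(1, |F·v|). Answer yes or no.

no

F·v = (-10.103)×(-2.463) = 24.883689 W.
(u² − w²)/2 = (251.540742 − 134.100059)/2 = 58.720341 W.
|Δ| = 33.836652;  2% of max(1, |F·v|) = 0.497674.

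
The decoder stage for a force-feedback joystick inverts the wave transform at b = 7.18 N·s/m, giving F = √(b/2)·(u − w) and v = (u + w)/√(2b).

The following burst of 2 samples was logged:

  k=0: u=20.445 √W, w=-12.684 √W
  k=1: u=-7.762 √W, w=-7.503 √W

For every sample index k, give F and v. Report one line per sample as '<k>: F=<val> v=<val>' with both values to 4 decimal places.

0: F=62.7705 v=2.0480
1: F=-0.4907 v=-4.0283

k=0: u−w=33.1290, u+w=7.7610; √(b/2)=1.8947, √(2b)=3.7895; F=1.8947×33.129=62.7705, v=7.7610/3.7895=2.0480
k=1: u−w=-0.2590, u+w=-15.2650; √(b/2)=1.8947, √(2b)=3.7895; F=1.8947×(-0.259)=-0.4907, v=-15.2650/3.7895=-4.0283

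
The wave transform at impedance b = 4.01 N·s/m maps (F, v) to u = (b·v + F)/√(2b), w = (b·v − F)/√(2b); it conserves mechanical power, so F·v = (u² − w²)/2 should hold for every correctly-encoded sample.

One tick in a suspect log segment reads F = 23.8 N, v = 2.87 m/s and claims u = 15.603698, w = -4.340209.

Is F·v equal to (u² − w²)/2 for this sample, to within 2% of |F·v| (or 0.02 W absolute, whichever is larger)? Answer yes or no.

no

F·v = 23.8×2.87 = 68.306000 W.
(u² − w²)/2 = (243.475391 − 18.837414)/2 = 112.318989 W.
|Δ| = 44.012989;  2% of max(1, |F·v|) = 1.366120.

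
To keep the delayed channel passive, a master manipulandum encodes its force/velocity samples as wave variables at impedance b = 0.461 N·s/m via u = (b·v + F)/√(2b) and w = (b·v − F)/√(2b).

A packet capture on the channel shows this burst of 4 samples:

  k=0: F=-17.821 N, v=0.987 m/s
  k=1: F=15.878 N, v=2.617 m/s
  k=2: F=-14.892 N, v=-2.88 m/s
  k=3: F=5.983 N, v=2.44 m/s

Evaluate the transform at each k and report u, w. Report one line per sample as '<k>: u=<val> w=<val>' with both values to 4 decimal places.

k=0: b·v=0.461×0.987=0.4550; √(2b)=0.9602; u=(0.4550+(-17.821))/0.9602=-18.0857, w=(0.4550−(-17.821))/0.9602=19.0334
k=1: b·v=0.461×2.617=1.2064; √(2b)=0.9602; u=(1.2064+15.878)/0.9602=17.7924, w=(1.2064−15.878)/0.9602=-15.2796
k=2: b·v=0.461×(-2.88)=-1.3277; √(2b)=0.9602; u=(-1.3277+(-14.892))/0.9602=-16.8918, w=(-1.3277−(-14.892))/0.9602=14.1264
k=3: b·v=0.461×2.44=1.1248; √(2b)=0.9602; u=(1.1248+5.983)/0.9602=7.4024, w=(1.1248−5.983)/0.9602=-5.0595

0: u=-18.0857 w=19.0334
1: u=17.7924 w=-15.2796
2: u=-16.8918 w=14.1264
3: u=7.4024 w=-5.0595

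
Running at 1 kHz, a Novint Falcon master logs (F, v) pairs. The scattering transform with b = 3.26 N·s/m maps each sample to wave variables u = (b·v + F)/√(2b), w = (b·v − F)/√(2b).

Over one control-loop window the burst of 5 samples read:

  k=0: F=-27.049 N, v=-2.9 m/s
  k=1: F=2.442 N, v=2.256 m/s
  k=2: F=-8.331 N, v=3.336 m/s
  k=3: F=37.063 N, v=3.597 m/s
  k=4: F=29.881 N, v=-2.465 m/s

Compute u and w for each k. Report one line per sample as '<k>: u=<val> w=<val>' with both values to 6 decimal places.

0: u=-14.295678 w=6.890734
1: u=3.836629 w=1.923907
2: u=0.996448 w=7.521791
3: u=19.107333 w=-9.922649
4: u=8.555201 w=-14.849404

k=0: b·v=3.26×(-2.9)=-9.454000; √(2b)=2.553429; u=(-9.454000+(-27.049))/2.553429=-14.295678, w=(-9.454000−(-27.049))/2.553429=6.890734
k=1: b·v=3.26×2.256=7.354560; √(2b)=2.553429; u=(7.354560+2.442)/2.553429=3.836629, w=(7.354560−2.442)/2.553429=1.923907
k=2: b·v=3.26×3.336=10.875360; √(2b)=2.553429; u=(10.875360+(-8.331))/2.553429=0.996448, w=(10.875360−(-8.331))/2.553429=7.521791
k=3: b·v=3.26×3.597=11.726220; √(2b)=2.553429; u=(11.726220+37.063)/2.553429=19.107333, w=(11.726220−37.063)/2.553429=-9.922649
k=4: b·v=3.26×(-2.465)=-8.035900; √(2b)=2.553429; u=(-8.035900+29.881)/2.553429=8.555201, w=(-8.035900−29.881)/2.553429=-14.849404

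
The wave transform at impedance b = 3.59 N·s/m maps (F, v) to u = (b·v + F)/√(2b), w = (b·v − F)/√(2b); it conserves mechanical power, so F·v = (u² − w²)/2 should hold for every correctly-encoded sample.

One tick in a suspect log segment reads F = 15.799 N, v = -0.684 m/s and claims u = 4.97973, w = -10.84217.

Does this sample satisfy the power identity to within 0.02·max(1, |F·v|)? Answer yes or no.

no

F·v = 15.799×(-0.684) = -10.80652 W.
(u² − w²)/2 = (24.79771 − 117.55265)/2 = -46.37747 W.
|Δ| = 35.57095;  2% of max(1, |F·v|) = 0.21613.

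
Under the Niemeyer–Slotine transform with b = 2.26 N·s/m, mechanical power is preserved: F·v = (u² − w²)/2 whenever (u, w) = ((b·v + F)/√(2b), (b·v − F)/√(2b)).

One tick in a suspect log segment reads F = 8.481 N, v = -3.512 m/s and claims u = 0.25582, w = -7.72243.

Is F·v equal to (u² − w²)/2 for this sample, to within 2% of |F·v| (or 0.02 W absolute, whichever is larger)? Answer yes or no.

yes

F·v = 8.481×(-3.512) = -29.7853 W.
(u² − w²)/2 = (0.0654 − 59.6359)/2 = -29.7852 W.
|Δ| = 0.0000;  2% of max(1, |F·v|) = 0.5957.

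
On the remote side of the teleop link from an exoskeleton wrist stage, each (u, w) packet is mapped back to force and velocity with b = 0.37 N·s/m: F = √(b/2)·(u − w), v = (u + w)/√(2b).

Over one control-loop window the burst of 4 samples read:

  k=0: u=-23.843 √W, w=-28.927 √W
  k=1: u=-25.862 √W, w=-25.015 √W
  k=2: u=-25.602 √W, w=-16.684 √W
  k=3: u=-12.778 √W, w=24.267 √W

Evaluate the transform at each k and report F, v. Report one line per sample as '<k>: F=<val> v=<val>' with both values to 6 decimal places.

k=0: u−w=5.084000, u+w=-52.770000; √(b/2)=0.430116, √(2b)=0.860233; F=0.430116×5.084=2.186711, v=-52.770000/0.860233=-61.343879
k=1: u−w=-0.847000, u+w=-50.877000; √(b/2)=0.430116, √(2b)=0.860233; F=0.430116×(-0.847)=-0.364308, v=-50.877000/0.860233=-59.143311
k=2: u−w=-8.918000, u+w=-42.286000; √(b/2)=0.430116, √(2b)=0.860233; F=0.430116×(-8.918)=-3.835777, v=-42.286000/0.860233=-49.156477
k=3: u−w=-37.045000, u+w=11.489000; √(b/2)=0.430116, √(2b)=0.860233; F=0.430116×(-37.045)=-15.933657, v=11.489000/0.860233=13.355691

0: F=2.186711 v=-61.343879
1: F=-0.364308 v=-59.143311
2: F=-3.835777 v=-49.156477
3: F=-15.933657 v=13.355691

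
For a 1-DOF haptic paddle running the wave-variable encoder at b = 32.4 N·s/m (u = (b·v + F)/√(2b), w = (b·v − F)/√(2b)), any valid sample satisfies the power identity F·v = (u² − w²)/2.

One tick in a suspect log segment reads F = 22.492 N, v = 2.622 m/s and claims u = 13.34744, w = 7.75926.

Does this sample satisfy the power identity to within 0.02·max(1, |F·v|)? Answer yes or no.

F·v = 22.492×2.622 = 58.9740 W.
(u² − w²)/2 = (178.1542 − 60.2061)/2 = 58.9740 W.
|Δ| = 0.0000;  2% of max(1, |F·v|) = 1.1795.

yes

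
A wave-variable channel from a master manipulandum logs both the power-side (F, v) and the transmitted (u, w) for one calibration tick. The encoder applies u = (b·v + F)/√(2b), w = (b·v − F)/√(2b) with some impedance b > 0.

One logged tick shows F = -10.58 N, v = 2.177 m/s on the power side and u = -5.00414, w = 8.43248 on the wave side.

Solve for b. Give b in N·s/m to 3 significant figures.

u + w = 3.4283;  u + w = √(2b)·v, so √(2b) = 3.4283/2.177 = 1.5748.
b = (√(2b))²/2 = 2.4800/2 = 1.2400.
(Check via u − w = 2F/√(2b): u − w = -13.4366, 2F/√(2b) = -13.4366.)

b = 1.24 N·s/m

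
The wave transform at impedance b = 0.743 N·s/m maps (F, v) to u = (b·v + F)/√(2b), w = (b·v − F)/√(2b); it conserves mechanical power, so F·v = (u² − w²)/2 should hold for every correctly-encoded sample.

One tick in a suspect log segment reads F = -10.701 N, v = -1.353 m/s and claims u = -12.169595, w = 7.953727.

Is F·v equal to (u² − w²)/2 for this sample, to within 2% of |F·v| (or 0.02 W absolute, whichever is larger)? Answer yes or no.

F·v = (-10.701)×(-1.353) = 14.478453 W.
(u² − w²)/2 = (148.099042 − 63.261773)/2 = 42.418635 W.
|Δ| = 27.940182;  2% of max(1, |F·v|) = 0.289569.

no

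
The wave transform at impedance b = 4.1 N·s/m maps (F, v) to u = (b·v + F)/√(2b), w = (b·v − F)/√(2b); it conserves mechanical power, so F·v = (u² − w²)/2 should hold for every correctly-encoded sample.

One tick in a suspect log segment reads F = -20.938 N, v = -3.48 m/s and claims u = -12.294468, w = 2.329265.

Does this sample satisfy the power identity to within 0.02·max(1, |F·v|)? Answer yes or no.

F·v = (-20.938)×(-3.48) = 72.864240 W.
(u² − w²)/2 = (151.153943 − 5.425475)/2 = 72.864234 W.
|Δ| = 0.000006;  2% of max(1, |F·v|) = 1.457285.

yes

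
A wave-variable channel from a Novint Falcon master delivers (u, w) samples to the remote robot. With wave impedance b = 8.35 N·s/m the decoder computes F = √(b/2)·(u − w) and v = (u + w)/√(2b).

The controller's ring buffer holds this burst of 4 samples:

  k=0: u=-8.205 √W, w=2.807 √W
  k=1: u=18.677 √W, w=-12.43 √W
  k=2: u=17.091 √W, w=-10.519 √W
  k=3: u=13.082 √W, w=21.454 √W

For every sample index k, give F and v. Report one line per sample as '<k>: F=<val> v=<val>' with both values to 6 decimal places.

0: F=-22.500618 v=-1.320914
1: F=63.560363 v=1.528668
2: F=56.415007 v=1.608197
3: F=-17.106354 v=8.451111

k=0: u−w=-11.012000, u+w=-5.398000; √(b/2)=2.043282, √(2b)=4.086563; F=2.043282×(-11.012)=-22.500618, v=-5.398000/4.086563=-1.320914
k=1: u−w=31.107000, u+w=6.247000; √(b/2)=2.043282, √(2b)=4.086563; F=2.043282×31.107=63.560363, v=6.247000/4.086563=1.528668
k=2: u−w=27.610000, u+w=6.572000; √(b/2)=2.043282, √(2b)=4.086563; F=2.043282×27.61=56.415007, v=6.572000/4.086563=1.608197
k=3: u−w=-8.372000, u+w=34.536000; √(b/2)=2.043282, √(2b)=4.086563; F=2.043282×(-8.372)=-17.106354, v=34.536000/4.086563=8.451111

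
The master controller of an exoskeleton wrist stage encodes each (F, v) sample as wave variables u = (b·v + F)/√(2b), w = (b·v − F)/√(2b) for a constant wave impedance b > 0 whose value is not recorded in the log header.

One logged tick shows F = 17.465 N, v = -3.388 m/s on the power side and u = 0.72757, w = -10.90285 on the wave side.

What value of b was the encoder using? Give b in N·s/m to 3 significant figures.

b = 4.51 N·s/m

u + w = -10.17528;  u + w = √(2b)·v, so √(2b) = -10.17528/(-3.388) = 3.00333.
b = (√(2b))²/2 = 9.01999/2 = 4.50999.
(Check via u − w = 2F/√(2b): u − w = 11.63042, 2F/√(2b) = 11.63043.)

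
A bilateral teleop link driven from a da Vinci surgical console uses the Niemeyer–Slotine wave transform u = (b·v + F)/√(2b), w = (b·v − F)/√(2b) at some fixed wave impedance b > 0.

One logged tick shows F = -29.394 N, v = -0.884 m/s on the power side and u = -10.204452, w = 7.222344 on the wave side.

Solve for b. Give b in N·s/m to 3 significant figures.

b = 5.69 N·s/m

u + w = -2.982108;  u + w = √(2b)·v, so √(2b) = -2.982108/(-0.884) = 3.373425.
b = (√(2b))²/2 = 11.379999/2 = 5.689999.
(Check via u − w = 2F/√(2b): u − w = -17.426796, 2F/√(2b) = -17.426797.)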